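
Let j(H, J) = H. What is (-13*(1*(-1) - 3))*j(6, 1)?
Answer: 312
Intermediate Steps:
(-13*(1*(-1) - 3))*j(6, 1) = -13*(1*(-1) - 3)*6 = -13*(-1 - 3)*6 = -13*(-4)*6 = 52*6 = 312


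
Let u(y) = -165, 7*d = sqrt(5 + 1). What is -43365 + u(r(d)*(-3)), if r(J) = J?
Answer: -43530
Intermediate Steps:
d = sqrt(6)/7 (d = sqrt(5 + 1)/7 = sqrt(6)/7 ≈ 0.34993)
-43365 + u(r(d)*(-3)) = -43365 - 165 = -43530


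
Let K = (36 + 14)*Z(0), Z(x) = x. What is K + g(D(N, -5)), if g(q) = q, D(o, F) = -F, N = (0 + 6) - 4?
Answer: 5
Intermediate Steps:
N = 2 (N = 6 - 4 = 2)
K = 0 (K = (36 + 14)*0 = 50*0 = 0)
K + g(D(N, -5)) = 0 - 1*(-5) = 0 + 5 = 5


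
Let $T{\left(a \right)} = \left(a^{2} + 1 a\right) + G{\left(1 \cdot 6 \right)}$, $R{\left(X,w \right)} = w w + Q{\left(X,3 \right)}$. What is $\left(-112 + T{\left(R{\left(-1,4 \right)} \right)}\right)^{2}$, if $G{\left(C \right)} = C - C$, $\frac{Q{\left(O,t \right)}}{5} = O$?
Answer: $400$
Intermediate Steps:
$Q{\left(O,t \right)} = 5 O$
$R{\left(X,w \right)} = w^{2} + 5 X$ ($R{\left(X,w \right)} = w w + 5 X = w^{2} + 5 X$)
$G{\left(C \right)} = 0$
$T{\left(a \right)} = a + a^{2}$ ($T{\left(a \right)} = \left(a^{2} + 1 a\right) + 0 = \left(a^{2} + a\right) + 0 = \left(a + a^{2}\right) + 0 = a + a^{2}$)
$\left(-112 + T{\left(R{\left(-1,4 \right)} \right)}\right)^{2} = \left(-112 + \left(4^{2} + 5 \left(-1\right)\right) \left(1 + \left(4^{2} + 5 \left(-1\right)\right)\right)\right)^{2} = \left(-112 + \left(16 - 5\right) \left(1 + \left(16 - 5\right)\right)\right)^{2} = \left(-112 + 11 \left(1 + 11\right)\right)^{2} = \left(-112 + 11 \cdot 12\right)^{2} = \left(-112 + 132\right)^{2} = 20^{2} = 400$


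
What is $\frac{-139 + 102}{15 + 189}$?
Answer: $- \frac{37}{204} \approx -0.18137$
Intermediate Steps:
$\frac{-139 + 102}{15 + 189} = - \frac{37}{204}$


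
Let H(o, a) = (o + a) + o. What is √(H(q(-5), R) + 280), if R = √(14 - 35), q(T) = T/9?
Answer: √(2510 + 9*I*√21)/3 ≈ 16.701 + 0.1372*I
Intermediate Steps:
q(T) = T/9 (q(T) = T*(⅑) = T/9)
R = I*√21 (R = √(-21) = I*√21 ≈ 4.5826*I)
H(o, a) = a + 2*o (H(o, a) = (a + o) + o = a + 2*o)
√(H(q(-5), R) + 280) = √((I*√21 + 2*((⅑)*(-5))) + 280) = √((I*√21 + 2*(-5/9)) + 280) = √((I*√21 - 10/9) + 280) = √((-10/9 + I*√21) + 280) = √(2510/9 + I*√21)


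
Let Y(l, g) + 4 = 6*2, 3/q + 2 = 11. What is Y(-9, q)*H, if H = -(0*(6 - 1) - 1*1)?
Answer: 8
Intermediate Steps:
q = ⅓ (q = 3/(-2 + 11) = 3/9 = 3*(⅑) = ⅓ ≈ 0.33333)
Y(l, g) = 8 (Y(l, g) = -4 + 6*2 = -4 + 12 = 8)
H = 1 (H = -(0*5 - 1) = -(0 - 1) = -1*(-1) = 1)
Y(-9, q)*H = 8*1 = 8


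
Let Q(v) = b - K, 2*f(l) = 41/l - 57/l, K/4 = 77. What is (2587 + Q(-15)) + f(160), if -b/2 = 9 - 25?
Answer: 46219/20 ≈ 2310.9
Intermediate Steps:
K = 308 (K = 4*77 = 308)
f(l) = -8/l (f(l) = (41/l - 57/l)/2 = (-16/l)/2 = -8/l)
b = 32 (b = -2*(9 - 25) = -2*(-16) = 32)
Q(v) = -276 (Q(v) = 32 - 1*308 = 32 - 308 = -276)
(2587 + Q(-15)) + f(160) = (2587 - 276) - 8/160 = 2311 - 8*1/160 = 2311 - 1/20 = 46219/20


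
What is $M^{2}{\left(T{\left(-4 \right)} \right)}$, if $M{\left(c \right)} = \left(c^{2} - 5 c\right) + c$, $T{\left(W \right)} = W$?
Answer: $1024$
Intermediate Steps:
$M{\left(c \right)} = c^{2} - 4 c$
$M^{2}{\left(T{\left(-4 \right)} \right)} = \left(- 4 \left(-4 - 4\right)\right)^{2} = \left(\left(-4\right) \left(-8\right)\right)^{2} = 32^{2} = 1024$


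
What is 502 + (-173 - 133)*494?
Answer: -150662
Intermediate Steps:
502 + (-173 - 133)*494 = 502 - 306*494 = 502 - 151164 = -150662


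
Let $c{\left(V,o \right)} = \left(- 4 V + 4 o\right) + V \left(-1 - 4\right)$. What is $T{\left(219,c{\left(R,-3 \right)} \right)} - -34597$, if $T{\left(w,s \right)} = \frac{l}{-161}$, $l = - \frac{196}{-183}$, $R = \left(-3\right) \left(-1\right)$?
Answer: $\frac{145618745}{4209} \approx 34597.0$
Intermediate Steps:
$R = 3$
$l = \frac{196}{183}$ ($l = \left(-196\right) \left(- \frac{1}{183}\right) = \frac{196}{183} \approx 1.071$)
$c{\left(V,o \right)} = - 9 V + 4 o$ ($c{\left(V,o \right)} = \left(- 4 V + 4 o\right) + V \left(-5\right) = \left(- 4 V + 4 o\right) - 5 V = - 9 V + 4 o$)
$T{\left(w,s \right)} = - \frac{28}{4209}$ ($T{\left(w,s \right)} = \frac{196}{183 \left(-161\right)} = \frac{196}{183} \left(- \frac{1}{161}\right) = - \frac{28}{4209}$)
$T{\left(219,c{\left(R,-3 \right)} \right)} - -34597 = - \frac{28}{4209} - -34597 = - \frac{28}{4209} + 34597 = \frac{145618745}{4209}$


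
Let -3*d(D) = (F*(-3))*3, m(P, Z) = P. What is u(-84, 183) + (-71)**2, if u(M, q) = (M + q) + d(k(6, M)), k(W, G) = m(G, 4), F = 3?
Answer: 5149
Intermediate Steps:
k(W, G) = G
d(D) = 9 (d(D) = -3*(-3)*3/3 = -(-3)*3 = -1/3*(-27) = 9)
u(M, q) = 9 + M + q (u(M, q) = (M + q) + 9 = 9 + M + q)
u(-84, 183) + (-71)**2 = (9 - 84 + 183) + (-71)**2 = 108 + 5041 = 5149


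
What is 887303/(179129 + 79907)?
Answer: 887303/259036 ≈ 3.4254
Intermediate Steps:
887303/(179129 + 79907) = 887303/259036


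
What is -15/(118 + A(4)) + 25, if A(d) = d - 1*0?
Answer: 3035/122 ≈ 24.877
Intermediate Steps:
A(d) = d (A(d) = d + 0 = d)
-15/(118 + A(4)) + 25 = -15/(118 + 4) + 25 = -15/122 + 25 = 3035/122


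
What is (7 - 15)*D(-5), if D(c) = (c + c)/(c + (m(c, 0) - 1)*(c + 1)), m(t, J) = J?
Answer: -80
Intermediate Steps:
D(c) = -2*c (D(c) = (c + c)/(c + (0 - 1)*(c + 1)) = (2*c)/(c - (1 + c)) = (2*c)/(c + (-1 - c)) = (2*c)/(-1) = (2*c)*(-1) = -2*c)
(7 - 15)*D(-5) = (7 - 15)*(-2*(-5)) = -8*10 = -80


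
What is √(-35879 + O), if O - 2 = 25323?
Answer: I*√10554 ≈ 102.73*I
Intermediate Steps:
O = 25325 (O = 2 + 25323 = 25325)
√(-35879 + O) = √(-35879 + 25325) = √(-10554) = I*√10554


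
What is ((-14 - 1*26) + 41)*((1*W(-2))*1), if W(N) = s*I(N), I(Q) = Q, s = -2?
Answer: 4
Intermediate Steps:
W(N) = -2*N
((-14 - 1*26) + 41)*((1*W(-2))*1) = ((-14 - 1*26) + 41)*((1*(-2*(-2)))*1) = ((-14 - 26) + 41)*((1*4)*1) = (-40 + 41)*(4*1) = 1*4 = 4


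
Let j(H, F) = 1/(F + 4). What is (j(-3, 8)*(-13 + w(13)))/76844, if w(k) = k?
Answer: 0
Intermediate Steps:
j(H, F) = 1/(4 + F)
(j(-3, 8)*(-13 + w(13)))/76844 = ((-13 + 13)/(4 + 8))/76844 = (0/12)*(1/76844) = ((1/12)*0)*(1/76844) = 0*(1/76844) = 0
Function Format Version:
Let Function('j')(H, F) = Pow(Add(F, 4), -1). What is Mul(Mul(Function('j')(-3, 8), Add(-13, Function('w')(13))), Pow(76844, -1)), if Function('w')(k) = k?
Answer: 0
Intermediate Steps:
Function('j')(H, F) = Pow(Add(4, F), -1)
Mul(Mul(Function('j')(-3, 8), Add(-13, Function('w')(13))), Pow(76844, -1)) = Mul(Mul(Pow(Add(4, 8), -1), Add(-13, 13)), Pow(76844, -1)) = Mul(Mul(Pow(12, -1), 0), Rational(1, 76844)) = Mul(Mul(Rational(1, 12), 0), Rational(1, 76844)) = Mul(0, Rational(1, 76844)) = 0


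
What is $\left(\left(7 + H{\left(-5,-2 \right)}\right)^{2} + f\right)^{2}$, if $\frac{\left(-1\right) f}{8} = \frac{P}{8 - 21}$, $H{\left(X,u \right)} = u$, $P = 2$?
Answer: $\frac{116281}{169} \approx 688.05$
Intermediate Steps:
$f = \frac{16}{13}$ ($f = - 8 \frac{2}{8 - 21} = - 8 \frac{2}{-13} = - 8 \cdot 2 \left(- \frac{1}{13}\right) = \left(-8\right) \left(- \frac{2}{13}\right) = \frac{16}{13} \approx 1.2308$)
$\left(\left(7 + H{\left(-5,-2 \right)}\right)^{2} + f\right)^{2} = \left(\left(7 - 2\right)^{2} + \frac{16}{13}\right)^{2} = \left(5^{2} + \frac{16}{13}\right)^{2} = \left(25 + \frac{16}{13}\right)^{2} = \left(\frac{341}{13}\right)^{2} = \frac{116281}{169}$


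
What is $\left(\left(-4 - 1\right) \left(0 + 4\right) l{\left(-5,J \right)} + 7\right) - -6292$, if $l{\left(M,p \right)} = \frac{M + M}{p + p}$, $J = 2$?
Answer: $6349$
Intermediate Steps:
$l{\left(M,p \right)} = \frac{M}{p}$ ($l{\left(M,p \right)} = \frac{2 M}{2 p} = 2 M \frac{1}{2 p} = \frac{M}{p}$)
$\left(\left(-4 - 1\right) \left(0 + 4\right) l{\left(-5,J \right)} + 7\right) - -6292 = \left(\left(-4 - 1\right) \left(0 + 4\right) \left(- \frac{5}{2}\right) + 7\right) - -6292 = \left(\left(-5\right) 4 \left(\left(-5\right) \frac{1}{2}\right) + 7\right) + 6292 = \left(\left(-20\right) \left(- \frac{5}{2}\right) + 7\right) + 6292 = \left(50 + 7\right) + 6292 = 57 + 6292 = 6349$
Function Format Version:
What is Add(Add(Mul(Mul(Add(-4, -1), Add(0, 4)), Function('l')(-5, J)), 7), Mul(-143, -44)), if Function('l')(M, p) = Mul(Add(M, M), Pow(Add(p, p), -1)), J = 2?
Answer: 6349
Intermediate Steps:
Function('l')(M, p) = Mul(M, Pow(p, -1)) (Function('l')(M, p) = Mul(Mul(2, M), Pow(Mul(2, p), -1)) = Mul(Mul(2, M), Mul(Rational(1, 2), Pow(p, -1))) = Mul(M, Pow(p, -1)))
Add(Add(Mul(Mul(Add(-4, -1), Add(0, 4)), Function('l')(-5, J)), 7), Mul(-143, -44)) = Add(Add(Mul(Mul(Add(-4, -1), Add(0, 4)), Mul(-5, Pow(2, -1))), 7), Mul(-143, -44)) = Add(Add(Mul(Mul(-5, 4), Mul(-5, Rational(1, 2))), 7), 6292) = Add(Add(Mul(-20, Rational(-5, 2)), 7), 6292) = Add(Add(50, 7), 6292) = Add(57, 6292) = 6349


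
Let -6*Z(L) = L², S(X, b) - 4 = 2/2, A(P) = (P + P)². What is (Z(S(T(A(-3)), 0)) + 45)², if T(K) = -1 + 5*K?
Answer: 60025/36 ≈ 1667.4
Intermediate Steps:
A(P) = 4*P² (A(P) = (2*P)² = 4*P²)
S(X, b) = 5 (S(X, b) = 4 + 2/2 = 4 + 2*(½) = 4 + 1 = 5)
Z(L) = -L²/6
(Z(S(T(A(-3)), 0)) + 45)² = (-⅙*5² + 45)² = (-⅙*25 + 45)² = (-25/6 + 45)² = (245/6)² = 60025/36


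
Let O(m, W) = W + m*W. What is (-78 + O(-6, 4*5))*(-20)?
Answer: 3560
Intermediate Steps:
O(m, W) = W + W*m
(-78 + O(-6, 4*5))*(-20) = (-78 + (4*5)*(1 - 6))*(-20) = (-78 + 20*(-5))*(-20) = (-78 - 100)*(-20) = -178*(-20) = 3560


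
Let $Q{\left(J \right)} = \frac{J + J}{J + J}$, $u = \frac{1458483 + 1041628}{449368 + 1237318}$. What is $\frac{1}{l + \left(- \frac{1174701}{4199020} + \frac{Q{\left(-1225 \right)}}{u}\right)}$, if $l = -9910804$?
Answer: $- \frac{10498016091220}{104043775723382184971} \approx -1.009 \cdot 10^{-7}$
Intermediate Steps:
$u = \frac{2500111}{1686686} \approx 1.4823$
$Q{\left(J \right)} = 1$ ($Q{\left(J \right)} = \frac{2 J}{2 J} = 2 J \frac{1}{2 J} = 1$)
$\frac{1}{l + \left(- \frac{1174701}{4199020} + \frac{Q{\left(-1225 \right)}}{u}\right)} = \frac{1}{-9910804 + \left(- \frac{1174701}{4199020} + 1 \frac{1}{\frac{2500111}{1686686}}\right)} = \frac{1}{-9910804 + \left(\left(-1174701\right) \frac{1}{4199020} + 1 \cdot \frac{1686686}{2500111}\right)} = \frac{1}{-9910804 + \left(- \frac{1174701}{4199020} + \frac{1686686}{2500111}\right)} = \frac{1}{-9910804 + \frac{4145545355909}{10498016091220}} = \frac{1}{- \frac{104043775723382184971}{10498016091220}} = - \frac{10498016091220}{104043775723382184971}$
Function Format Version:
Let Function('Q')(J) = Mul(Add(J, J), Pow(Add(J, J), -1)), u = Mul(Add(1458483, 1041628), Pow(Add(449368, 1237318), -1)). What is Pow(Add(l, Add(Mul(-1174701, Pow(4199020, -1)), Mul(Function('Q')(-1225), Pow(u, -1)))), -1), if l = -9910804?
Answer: Rational(-10498016091220, 104043775723382184971) ≈ -1.0090e-7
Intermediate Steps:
u = Rational(2500111, 1686686) (u = Mul(2500111, Pow(1686686, -1)) = Mul(2500111, Rational(1, 1686686)) = Rational(2500111, 1686686) ≈ 1.4823)
Function('Q')(J) = 1 (Function('Q')(J) = Mul(Mul(2, J), Pow(Mul(2, J), -1)) = Mul(Mul(2, J), Mul(Rational(1, 2), Pow(J, -1))) = 1)
Pow(Add(l, Add(Mul(-1174701, Pow(4199020, -1)), Mul(Function('Q')(-1225), Pow(u, -1)))), -1) = Pow(Add(-9910804, Add(Mul(-1174701, Pow(4199020, -1)), Mul(1, Pow(Rational(2500111, 1686686), -1)))), -1) = Pow(Add(-9910804, Add(Mul(-1174701, Rational(1, 4199020)), Mul(1, Rational(1686686, 2500111)))), -1) = Pow(Add(-9910804, Add(Rational(-1174701, 4199020), Rational(1686686, 2500111))), -1) = Pow(Add(-9910804, Rational(4145545355909, 10498016091220)), -1) = Pow(Rational(-104043775723382184971, 10498016091220), -1) = Rational(-10498016091220, 104043775723382184971)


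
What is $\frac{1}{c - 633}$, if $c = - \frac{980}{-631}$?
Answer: $- \frac{631}{398443} \approx -0.0015837$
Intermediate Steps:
$c = \frac{980}{631}$ ($c = \left(-980\right) \left(- \frac{1}{631}\right) = \frac{980}{631} \approx 1.5531$)
$\frac{1}{c - 633} = \frac{1}{\frac{980}{631} - 633} = \frac{1}{- \frac{398443}{631}} = - \frac{631}{398443}$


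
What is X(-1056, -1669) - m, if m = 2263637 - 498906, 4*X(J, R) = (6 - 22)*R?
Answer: -1758055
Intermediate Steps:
X(J, R) = -4*R (X(J, R) = ((6 - 22)*R)/4 = (-16*R)/4 = -4*R)
m = 1764731
X(-1056, -1669) - m = -4*(-1669) - 1*1764731 = 6676 - 1764731 = -1758055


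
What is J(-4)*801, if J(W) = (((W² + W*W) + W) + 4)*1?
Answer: 25632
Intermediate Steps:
J(W) = 4 + W + 2*W² (J(W) = (((W² + W²) + W) + 4)*1 = ((2*W² + W) + 4)*1 = ((W + 2*W²) + 4)*1 = (4 + W + 2*W²)*1 = 4 + W + 2*W²)
J(-4)*801 = (4 - 4 + 2*(-4)²)*801 = (4 - 4 + 2*16)*801 = (4 - 4 + 32)*801 = 32*801 = 25632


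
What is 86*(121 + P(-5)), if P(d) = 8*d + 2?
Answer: 7138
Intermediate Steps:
P(d) = 2 + 8*d
86*(121 + P(-5)) = 86*(121 + (2 + 8*(-5))) = 86*(121 + (2 - 40)) = 86*(121 - 38) = 86*83 = 7138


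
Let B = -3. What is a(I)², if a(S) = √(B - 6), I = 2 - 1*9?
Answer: -9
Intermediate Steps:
I = -7 (I = 2 - 9 = -7)
a(S) = 3*I (a(S) = √(-3 - 6) = √(-9) = 3*I)
a(I)² = (3*I)² = -9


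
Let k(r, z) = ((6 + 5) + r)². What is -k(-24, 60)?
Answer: -169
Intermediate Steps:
k(r, z) = (11 + r)²
-k(-24, 60) = -(11 - 24)² = -1*(-13)² = -1*169 = -169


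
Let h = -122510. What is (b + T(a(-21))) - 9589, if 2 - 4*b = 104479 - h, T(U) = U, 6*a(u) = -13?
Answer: -796055/12 ≈ -66338.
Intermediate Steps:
a(u) = -13/6 (a(u) = (⅙)*(-13) = -13/6)
b = -226987/4 (b = ½ - (104479 - 1*(-122510))/4 = ½ - (104479 + 122510)/4 = ½ - ¼*226989 = ½ - 226989/4 = -226987/4 ≈ -56747.)
(b + T(a(-21))) - 9589 = (-226987/4 - 13/6) - 9589 = -680987/12 - 9589 = -796055/12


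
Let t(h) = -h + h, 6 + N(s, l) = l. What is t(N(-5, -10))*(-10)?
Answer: 0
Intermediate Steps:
N(s, l) = -6 + l
t(h) = 0 (t(h) = -h + h = 0)
t(N(-5, -10))*(-10) = 0*(-10) = 0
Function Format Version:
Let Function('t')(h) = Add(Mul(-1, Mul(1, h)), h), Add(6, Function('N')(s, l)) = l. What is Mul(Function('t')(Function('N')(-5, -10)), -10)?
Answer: 0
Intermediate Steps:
Function('N')(s, l) = Add(-6, l)
Function('t')(h) = 0 (Function('t')(h) = Add(Mul(-1, h), h) = 0)
Mul(Function('t')(Function('N')(-5, -10)), -10) = Mul(0, -10) = 0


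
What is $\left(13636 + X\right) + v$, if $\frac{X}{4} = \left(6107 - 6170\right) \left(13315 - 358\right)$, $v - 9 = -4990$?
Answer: $-3256509$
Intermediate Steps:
$v = -4981$ ($v = 9 - 4990 = -4981$)
$X = -3265164$ ($X = 4 \left(6107 - 6170\right) \left(13315 - 358\right) = 4 \left(\left(-63\right) 12957\right) = 4 \left(-816291\right) = -3265164$)
$\left(13636 + X\right) + v = \left(13636 - 3265164\right) - 4981 = -3251528 - 4981 = -3256509$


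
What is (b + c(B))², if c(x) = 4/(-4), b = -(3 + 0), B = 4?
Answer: 16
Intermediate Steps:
b = -3 (b = -1*3 = -3)
c(x) = -1 (c(x) = 4*(-¼) = -1)
(b + c(B))² = (-3 - 1)² = (-4)² = 16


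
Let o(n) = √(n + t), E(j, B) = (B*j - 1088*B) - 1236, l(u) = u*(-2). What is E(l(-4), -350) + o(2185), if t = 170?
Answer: 376764 + √2355 ≈ 3.7681e+5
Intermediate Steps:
l(u) = -2*u
E(j, B) = -1236 - 1088*B + B*j (E(j, B) = (-1088*B + B*j) - 1236 = -1236 - 1088*B + B*j)
o(n) = √(170 + n) (o(n) = √(n + 170) = √(170 + n))
E(l(-4), -350) + o(2185) = (-1236 - 1088*(-350) - (-700)*(-4)) + √(170 + 2185) = (-1236 + 380800 - 350*8) + √2355 = (-1236 + 380800 - 2800) + √2355 = 376764 + √2355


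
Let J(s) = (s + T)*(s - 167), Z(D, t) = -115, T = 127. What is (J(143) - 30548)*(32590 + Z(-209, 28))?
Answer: -1202484300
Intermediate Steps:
J(s) = (-167 + s)*(127 + s) (J(s) = (s + 127)*(s - 167) = (127 + s)*(-167 + s) = (-167 + s)*(127 + s))
(J(143) - 30548)*(32590 + Z(-209, 28)) = ((-21209 + 143² - 40*143) - 30548)*(32590 - 115) = ((-21209 + 20449 - 5720) - 30548)*32475 = (-6480 - 30548)*32475 = -37028*32475 = -1202484300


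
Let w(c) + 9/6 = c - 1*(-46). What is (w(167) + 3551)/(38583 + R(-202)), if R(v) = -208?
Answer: 301/3070 ≈ 0.098046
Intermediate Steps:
w(c) = 89/2 + c (w(c) = -3/2 + (c - 1*(-46)) = -3/2 + (c + 46) = -3/2 + (46 + c) = 89/2 + c)
(w(167) + 3551)/(38583 + R(-202)) = ((89/2 + 167) + 3551)/(38583 - 208) = (423/2 + 3551)/38375 = (7525/2)*(1/38375) = 301/3070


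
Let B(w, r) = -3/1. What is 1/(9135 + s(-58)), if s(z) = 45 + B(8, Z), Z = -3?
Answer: 1/9177 ≈ 0.00010897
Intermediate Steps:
B(w, r) = -3 (B(w, r) = -3*1 = -3)
s(z) = 42 (s(z) = 45 - 3 = 42)
1/(9135 + s(-58)) = 1/(9135 + 42) = 1/9177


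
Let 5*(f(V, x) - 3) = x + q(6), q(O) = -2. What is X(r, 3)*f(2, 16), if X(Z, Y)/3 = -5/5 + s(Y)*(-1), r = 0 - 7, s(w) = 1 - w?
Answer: 87/5 ≈ 17.400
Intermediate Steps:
f(V, x) = 13/5 + x/5 (f(V, x) = 3 + (x - 2)/5 = 3 + (-2 + x)/5 = 3 + (-⅖ + x/5) = 13/5 + x/5)
r = -7
X(Z, Y) = -6 + 3*Y (X(Z, Y) = 3*(-5/5 + (1 - Y)*(-1)) = 3*(-5*⅕ + (-1 + Y)) = 3*(-1 + (-1 + Y)) = 3*(-2 + Y) = -6 + 3*Y)
X(r, 3)*f(2, 16) = (-6 + 3*3)*(13/5 + (⅕)*16) = (-6 + 9)*(13/5 + 16/5) = 3*(29/5) = 87/5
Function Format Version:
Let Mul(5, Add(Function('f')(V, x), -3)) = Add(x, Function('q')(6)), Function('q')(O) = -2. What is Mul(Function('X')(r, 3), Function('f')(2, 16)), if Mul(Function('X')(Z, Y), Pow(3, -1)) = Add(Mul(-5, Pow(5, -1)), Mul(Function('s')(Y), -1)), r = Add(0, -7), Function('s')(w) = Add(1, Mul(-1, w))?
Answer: Rational(87, 5) ≈ 17.400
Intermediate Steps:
Function('f')(V, x) = Add(Rational(13, 5), Mul(Rational(1, 5), x)) (Function('f')(V, x) = Add(3, Mul(Rational(1, 5), Add(x, -2))) = Add(3, Mul(Rational(1, 5), Add(-2, x))) = Add(3, Add(Rational(-2, 5), Mul(Rational(1, 5), x))) = Add(Rational(13, 5), Mul(Rational(1, 5), x)))
r = -7
Function('X')(Z, Y) = Add(-6, Mul(3, Y)) (Function('X')(Z, Y) = Mul(3, Add(Mul(-5, Pow(5, -1)), Mul(Add(1, Mul(-1, Y)), -1))) = Mul(3, Add(Mul(-5, Rational(1, 5)), Add(-1, Y))) = Mul(3, Add(-1, Add(-1, Y))) = Mul(3, Add(-2, Y)) = Add(-6, Mul(3, Y)))
Mul(Function('X')(r, 3), Function('f')(2, 16)) = Mul(Add(-6, Mul(3, 3)), Add(Rational(13, 5), Mul(Rational(1, 5), 16))) = Mul(Add(-6, 9), Add(Rational(13, 5), Rational(16, 5))) = Mul(3, Rational(29, 5)) = Rational(87, 5)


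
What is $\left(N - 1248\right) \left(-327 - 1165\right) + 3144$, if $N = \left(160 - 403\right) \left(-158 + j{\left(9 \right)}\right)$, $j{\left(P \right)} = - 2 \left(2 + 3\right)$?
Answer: $-59044248$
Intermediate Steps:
$j{\left(P \right)} = -10$ ($j{\left(P \right)} = \left(-2\right) 5 = -10$)
$N = 40824$ ($N = \left(160 - 403\right) \left(-158 - 10\right) = \left(-243\right) \left(-168\right) = 40824$)
$\left(N - 1248\right) \left(-327 - 1165\right) + 3144 = \left(40824 - 1248\right) \left(-327 - 1165\right) + 3144 = 39576 \left(-1492\right) + 3144 = -59047392 + 3144 = -59044248$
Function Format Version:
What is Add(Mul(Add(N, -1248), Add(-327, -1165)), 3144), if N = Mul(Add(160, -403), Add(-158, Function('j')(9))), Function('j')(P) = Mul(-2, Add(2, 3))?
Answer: -59044248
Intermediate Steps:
Function('j')(P) = -10 (Function('j')(P) = Mul(-2, 5) = -10)
N = 40824 (N = Mul(Add(160, -403), Add(-158, -10)) = Mul(-243, -168) = 40824)
Add(Mul(Add(N, -1248), Add(-327, -1165)), 3144) = Add(Mul(Add(40824, -1248), Add(-327, -1165)), 3144) = Add(Mul(39576, -1492), 3144) = Add(-59047392, 3144) = -59044248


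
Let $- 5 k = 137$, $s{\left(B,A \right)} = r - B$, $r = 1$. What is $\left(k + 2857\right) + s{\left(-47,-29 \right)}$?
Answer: $\frac{14388}{5} \approx 2877.6$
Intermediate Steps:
$s{\left(B,A \right)} = 1 - B$
$k = - \frac{137}{5}$ ($k = \left(- \frac{1}{5}\right) 137 = - \frac{137}{5} \approx -27.4$)
$\left(k + 2857\right) + s{\left(-47,-29 \right)} = \left(- \frac{137}{5} + 2857\right) + \left(1 - -47\right) = \frac{14148}{5} + \left(1 + 47\right) = \frac{14148}{5} + 48 = \frac{14388}{5}$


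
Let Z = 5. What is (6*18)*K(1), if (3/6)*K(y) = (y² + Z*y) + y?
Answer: 1512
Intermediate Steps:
K(y) = 2*y² + 12*y (K(y) = 2*((y² + 5*y) + y) = 2*(y² + 6*y) = 2*y² + 12*y)
(6*18)*K(1) = (6*18)*(2*1*(6 + 1)) = 108*(2*1*7) = 108*14 = 1512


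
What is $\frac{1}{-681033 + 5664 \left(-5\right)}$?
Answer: $- \frac{1}{709353} \approx -1.4097 \cdot 10^{-6}$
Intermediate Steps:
$\frac{1}{-681033 + 5664 \left(-5\right)} = \frac{1}{-681033 - 28320} = \frac{1}{-709353} = - \frac{1}{709353}$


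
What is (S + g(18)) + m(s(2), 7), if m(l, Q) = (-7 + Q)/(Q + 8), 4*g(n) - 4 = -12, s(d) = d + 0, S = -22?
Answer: -24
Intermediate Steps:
s(d) = d
g(n) = -2 (g(n) = 1 + (¼)*(-12) = 1 - 3 = -2)
m(l, Q) = (-7 + Q)/(8 + Q)
(S + g(18)) + m(s(2), 7) = (-22 - 2) + (-7 + 7)/(8 + 7) = -24 + 0/15 = -24 + (1/15)*0 = -24 + 0 = -24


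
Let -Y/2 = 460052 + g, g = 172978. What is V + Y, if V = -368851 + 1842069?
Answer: 207158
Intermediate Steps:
V = 1473218
Y = -1266060 (Y = -2*(460052 + 172978) = -2*633030 = -1266060)
V + Y = 1473218 - 1266060 = 207158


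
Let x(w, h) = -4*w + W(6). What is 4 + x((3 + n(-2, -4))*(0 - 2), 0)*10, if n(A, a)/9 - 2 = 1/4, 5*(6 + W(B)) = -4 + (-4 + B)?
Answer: 1800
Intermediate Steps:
W(B) = -38/5 + B/5 (W(B) = -6 + (-4 + (-4 + B))/5 = -6 + (-8 + B)/5 = -6 + (-8/5 + B/5) = -38/5 + B/5)
n(A, a) = 81/4 (n(A, a) = 18 + 9/4 = 81/4)
x(w, h) = -32/5 - 4*w (x(w, h) = -4*w + (-38/5 + (⅕)*6) = -4*w + (-38/5 + 6/5) = -4*w - 32/5 = -32/5 - 4*w)
4 + x((3 + n(-2, -4))*(0 - 2), 0)*10 = 4 + (-32/5 - 4*(3 + 81/4)*(0 - 2))*10 = 4 + (-32/5 - 93*(-2))*10 = 4 + (-32/5 - 4*(-93/2))*10 = 4 + (-32/5 + 186)*10 = 4 + (898/5)*10 = 4 + 1796 = 1800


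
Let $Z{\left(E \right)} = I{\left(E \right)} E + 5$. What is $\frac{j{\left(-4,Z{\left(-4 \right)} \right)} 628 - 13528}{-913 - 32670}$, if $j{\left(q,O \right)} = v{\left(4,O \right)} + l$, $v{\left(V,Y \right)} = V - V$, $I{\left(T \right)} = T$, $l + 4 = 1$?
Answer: $\frac{15412}{33583} \approx 0.45892$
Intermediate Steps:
$l = -3$ ($l = -4 + 1 = -3$)
$Z{\left(E \right)} = 5 + E^{2}$ ($Z{\left(E \right)} = E E + 5 = E^{2} + 5 = 5 + E^{2}$)
$v{\left(V,Y \right)} = 0$
$j{\left(q,O \right)} = -3$ ($j{\left(q,O \right)} = 0 - 3 = -3$)
$\frac{j{\left(-4,Z{\left(-4 \right)} \right)} 628 - 13528}{-913 - 32670} = \frac{\left(-3\right) 628 - 13528}{-913 - 32670} = \frac{-1884 - 13528}{-33583} = \left(-15412\right) \left(- \frac{1}{33583}\right) = \frac{15412}{33583}$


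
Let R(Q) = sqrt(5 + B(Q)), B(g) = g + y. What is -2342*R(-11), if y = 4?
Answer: -2342*I*sqrt(2) ≈ -3312.1*I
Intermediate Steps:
B(g) = 4 + g (B(g) = g + 4 = 4 + g)
R(Q) = sqrt(9 + Q) (R(Q) = sqrt(5 + (4 + Q)) = sqrt(9 + Q))
-2342*R(-11) = -2342*sqrt(9 - 11) = -2342*I*sqrt(2)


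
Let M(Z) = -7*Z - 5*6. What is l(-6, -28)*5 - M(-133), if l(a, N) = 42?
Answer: -691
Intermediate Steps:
M(Z) = -30 - 7*Z (M(Z) = -7*Z - 30 = -30 - 7*Z)
l(-6, -28)*5 - M(-133) = 42*5 - (-30 - 7*(-133)) = 210 - (-30 + 931) = 210 - 1*901 = 210 - 901 = -691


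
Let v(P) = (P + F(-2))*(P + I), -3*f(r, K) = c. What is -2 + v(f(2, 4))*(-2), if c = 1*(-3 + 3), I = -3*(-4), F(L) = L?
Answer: 46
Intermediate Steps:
I = 12
c = 0 (c = 1*0 = 0)
f(r, K) = 0 (f(r, K) = -⅓*0 = 0)
v(P) = (-2 + P)*(12 + P) (v(P) = (P - 2)*(P + 12) = (-2 + P)*(12 + P))
-2 + v(f(2, 4))*(-2) = -2 + (-24 + 0² + 10*0)*(-2) = -2 + (-24 + 0 + 0)*(-2) = -2 - 24*(-2) = -2 + 48 = 46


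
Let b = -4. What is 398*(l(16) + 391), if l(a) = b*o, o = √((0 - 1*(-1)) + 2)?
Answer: 155618 - 1592*√3 ≈ 1.5286e+5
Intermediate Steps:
o = √3 (o = √((0 + 1) + 2) = √(1 + 2) = √3 ≈ 1.7320)
l(a) = -4*√3
398*(l(16) + 391) = 398*(-4*√3 + 391) = 398*(391 - 4*√3) = 155618 - 1592*√3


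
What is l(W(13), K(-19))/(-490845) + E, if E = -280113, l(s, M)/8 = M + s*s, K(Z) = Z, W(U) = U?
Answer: -9166137779/32723 ≈ -2.8011e+5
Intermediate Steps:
l(s, M) = 8*M + 8*s² (l(s, M) = 8*(M + s*s) = 8*(M + s²) = 8*M + 8*s²)
l(W(13), K(-19))/(-490845) + E = (8*(-19) + 8*13²)/(-490845) - 280113 = (-152 + 8*169)*(-1/490845) - 280113 = (-152 + 1352)*(-1/490845) - 280113 = 1200*(-1/490845) - 280113 = -80/32723 - 280113 = -9166137779/32723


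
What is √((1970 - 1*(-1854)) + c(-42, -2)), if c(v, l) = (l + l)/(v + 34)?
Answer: √15298/2 ≈ 61.843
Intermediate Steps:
c(v, l) = 2*l/(34 + v) (c(v, l) = (2*l)/(34 + v) = 2*l/(34 + v))
√((1970 - 1*(-1854)) + c(-42, -2)) = √((1970 - 1*(-1854)) + 2*(-2)/(34 - 42)) = √((1970 + 1854) + 2*(-2)/(-8)) = √(3824 + 2*(-2)*(-⅛)) = √(3824 + ½) = √(7649/2) = √15298/2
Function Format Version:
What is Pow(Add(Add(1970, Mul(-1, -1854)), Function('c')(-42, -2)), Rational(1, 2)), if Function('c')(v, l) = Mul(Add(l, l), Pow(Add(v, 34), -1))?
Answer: Mul(Rational(1, 2), Pow(15298, Rational(1, 2))) ≈ 61.843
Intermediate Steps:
Function('c')(v, l) = Mul(2, l, Pow(Add(34, v), -1)) (Function('c')(v, l) = Mul(Mul(2, l), Pow(Add(34, v), -1)) = Mul(2, l, Pow(Add(34, v), -1)))
Pow(Add(Add(1970, Mul(-1, -1854)), Function('c')(-42, -2)), Rational(1, 2)) = Pow(Add(Add(1970, Mul(-1, -1854)), Mul(2, -2, Pow(Add(34, -42), -1))), Rational(1, 2)) = Pow(Add(Add(1970, 1854), Mul(2, -2, Pow(-8, -1))), Rational(1, 2)) = Pow(Add(3824, Mul(2, -2, Rational(-1, 8))), Rational(1, 2)) = Pow(Add(3824, Rational(1, 2)), Rational(1, 2)) = Pow(Rational(7649, 2), Rational(1, 2)) = Mul(Rational(1, 2), Pow(15298, Rational(1, 2)))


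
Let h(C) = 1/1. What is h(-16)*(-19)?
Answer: -19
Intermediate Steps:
h(C) = 1
h(-16)*(-19) = 1*(-19) = -19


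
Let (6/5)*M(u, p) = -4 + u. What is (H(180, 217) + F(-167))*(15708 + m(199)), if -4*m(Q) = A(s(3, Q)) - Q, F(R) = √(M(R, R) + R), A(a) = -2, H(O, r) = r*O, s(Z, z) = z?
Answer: 615517245 + 63033*I*√1238/8 ≈ 6.1552e+8 + 2.7723e+5*I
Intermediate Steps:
H(O, r) = O*r
M(u, p) = -10/3 + 5*u/6 (M(u, p) = 5*(-4 + u)/6 = -10/3 + 5*u/6)
F(R) = √(-10/3 + 11*R/6) (F(R) = √((-10/3 + 5*R/6) + R) = √(-10/3 + 11*R/6))
m(Q) = ½ + Q/4 (m(Q) = -(-2 - Q)/4 = ½ + Q/4)
(H(180, 217) + F(-167))*(15708 + m(199)) = (180*217 + √(-120 + 66*(-167))/6)*(15708 + (½ + (¼)*199)) = (39060 + √(-120 - 11022)/6)*(15708 + (½ + 199/4)) = (39060 + √(-11142)/6)*(15708 + 201/4) = (39060 + (3*I*√1238)/6)*(63033/4) = (39060 + I*√1238/2)*(63033/4) = 615517245 + 63033*I*√1238/8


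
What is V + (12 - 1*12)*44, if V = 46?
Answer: 46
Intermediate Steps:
V + (12 - 1*12)*44 = 46 + (12 - 1*12)*44 = 46 + (12 - 12)*44 = 46 + 0*44 = 46 + 0 = 46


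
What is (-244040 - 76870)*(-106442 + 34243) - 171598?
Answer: 23169209492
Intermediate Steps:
(-244040 - 76870)*(-106442 + 34243) - 171598 = -320910*(-72199) - 171598 = 23169381090 - 171598 = 23169209492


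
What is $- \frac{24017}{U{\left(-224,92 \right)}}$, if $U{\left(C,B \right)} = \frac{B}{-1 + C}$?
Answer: $\frac{5403825}{92} \approx 58737.0$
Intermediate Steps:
$U{\left(C,B \right)} = \frac{B}{-1 + C}$
$- \frac{24017}{U{\left(-224,92 \right)}} = - \frac{24017}{92 \frac{1}{-1 - 224}} = - \frac{24017}{92 \frac{1}{-225}} = - \frac{24017}{92 \left(- \frac{1}{225}\right)} = - \frac{24017}{- \frac{92}{225}} = \left(-24017\right) \left(- \frac{225}{92}\right) = \frac{5403825}{92}$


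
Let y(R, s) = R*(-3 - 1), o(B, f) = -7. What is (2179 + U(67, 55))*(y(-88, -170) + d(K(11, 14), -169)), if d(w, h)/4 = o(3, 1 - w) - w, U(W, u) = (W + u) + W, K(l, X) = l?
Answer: 663040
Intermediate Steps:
y(R, s) = -4*R (y(R, s) = R*(-4) = -4*R)
U(W, u) = u + 2*W
d(w, h) = -28 - 4*w (d(w, h) = 4*(-7 - w) = -28 - 4*w)
(2179 + U(67, 55))*(y(-88, -170) + d(K(11, 14), -169)) = (2179 + (55 + 2*67))*(-4*(-88) + (-28 - 4*11)) = (2179 + (55 + 134))*(352 + (-28 - 44)) = (2179 + 189)*(352 - 72) = 2368*280 = 663040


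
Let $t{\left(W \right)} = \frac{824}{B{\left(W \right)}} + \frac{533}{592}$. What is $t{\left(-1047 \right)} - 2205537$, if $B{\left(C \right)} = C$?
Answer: $- \frac{1367044695245}{619824} \approx -2.2055 \cdot 10^{6}$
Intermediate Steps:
$t{\left(W \right)} = \frac{533}{592} + \frac{824}{W}$ ($t{\left(W \right)} = \frac{824}{W} + \frac{533}{592} = \frac{533}{592} + \frac{824}{W}$)
$t{\left(-1047 \right)} - 2205537 = \left(\frac{533}{592} + \frac{824}{-1047}\right) - 2205537 = \left(\frac{533}{592} + 824 \left(- \frac{1}{1047}\right)\right) - 2205537 = \left(\frac{533}{592} - \frac{824}{1047}\right) - 2205537 = \frac{70243}{619824} - 2205537 = - \frac{1367044695245}{619824}$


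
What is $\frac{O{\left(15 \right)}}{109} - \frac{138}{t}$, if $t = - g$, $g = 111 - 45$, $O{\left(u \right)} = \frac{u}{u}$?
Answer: $\frac{2518}{1199} \approx 2.1001$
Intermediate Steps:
$O{\left(u \right)} = 1$
$g = 66$
$t = -66$ ($t = \left(-1\right) 66 = -66$)
$\frac{O{\left(15 \right)}}{109} - \frac{138}{t} = 1 \cdot \frac{1}{109} - \frac{138}{-66} = 1 \cdot \frac{1}{109} - - \frac{23}{11} = \frac{1}{109} + \frac{23}{11} = \frac{2518}{1199}$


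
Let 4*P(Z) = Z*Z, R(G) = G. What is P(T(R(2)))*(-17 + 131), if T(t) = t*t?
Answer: 456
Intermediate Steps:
T(t) = t²
P(Z) = Z²/4 (P(Z) = (Z*Z)/4 = Z²/4)
P(T(R(2)))*(-17 + 131) = ((2²)²/4)*(-17 + 131) = ((¼)*4²)*114 = ((¼)*16)*114 = 4*114 = 456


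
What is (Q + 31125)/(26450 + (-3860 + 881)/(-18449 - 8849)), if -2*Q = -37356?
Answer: 1359522294/722035079 ≈ 1.8829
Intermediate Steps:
Q = 18678 (Q = -½*(-37356) = 18678)
(Q + 31125)/(26450 + (-3860 + 881)/(-18449 - 8849)) = (18678 + 31125)/(26450 + (-3860 + 881)/(-18449 - 8849)) = 49803/(26450 - 2979/(-27298)) = 49803/(26450 - 2979*(-1/27298)) = 49803/(26450 + 2979/27298) = 49803/(722035079/27298) = 49803*(27298/722035079) = 1359522294/722035079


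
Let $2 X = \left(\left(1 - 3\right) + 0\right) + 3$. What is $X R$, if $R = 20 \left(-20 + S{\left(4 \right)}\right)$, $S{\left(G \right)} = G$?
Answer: $-160$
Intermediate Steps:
$X = \frac{1}{2}$ ($X = \frac{\left(\left(1 - 3\right) + 0\right) + 3}{2} = \frac{\left(-2 + 0\right) + 3}{2} = \frac{-2 + 3}{2} = \frac{1}{2} \cdot 1 = \frac{1}{2} \approx 0.5$)
$R = -320$ ($R = 20 \left(-20 + 4\right) = 20 \left(-16\right) = -320$)
$X R = \frac{1}{2} \left(-320\right) = -160$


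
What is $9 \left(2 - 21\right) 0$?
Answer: $0$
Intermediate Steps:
$9 \left(2 - 21\right) 0 = 9 \left(-19\right) 0 = \left(-171\right) 0 = 0$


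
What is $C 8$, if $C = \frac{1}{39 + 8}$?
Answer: $\frac{8}{47} \approx 0.17021$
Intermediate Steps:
$C = \frac{1}{47} \approx 0.021277$
$C 8 = \frac{1}{47} \cdot 8 = \frac{8}{47}$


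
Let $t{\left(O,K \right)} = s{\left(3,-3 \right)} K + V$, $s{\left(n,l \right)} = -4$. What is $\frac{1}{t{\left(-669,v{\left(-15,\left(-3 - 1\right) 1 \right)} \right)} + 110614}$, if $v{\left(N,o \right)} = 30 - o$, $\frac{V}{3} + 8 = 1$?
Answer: $\frac{1}{110457} \approx 9.0533 \cdot 10^{-6}$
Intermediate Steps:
$V = -21$ ($V = -24 + 3 \cdot 1 = -24 + 3 = -21$)
$t{\left(O,K \right)} = -21 - 4 K$ ($t{\left(O,K \right)} = - 4 K - 21 = -21 - 4 K$)
$\frac{1}{t{\left(-669,v{\left(-15,\left(-3 - 1\right) 1 \right)} \right)} + 110614} = \frac{1}{\left(-21 - 4 \left(30 - \left(-3 - 1\right) 1\right)\right) + 110614} = \frac{1}{\left(-21 - 4 \left(30 - \left(-4\right) 1\right)\right) + 110614} = \frac{1}{\left(-21 - 4 \left(30 - -4\right)\right) + 110614} = \frac{1}{\left(-21 - 4 \left(30 + 4\right)\right) + 110614} = \frac{1}{\left(-21 - 136\right) + 110614} = \frac{1}{-157 + 110614} = \frac{1}{110457}$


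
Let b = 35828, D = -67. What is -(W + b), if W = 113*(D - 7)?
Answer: -27466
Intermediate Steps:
W = -8362 (W = 113*(-67 - 7) = 113*(-74) = -8362)
-(W + b) = -(-8362 + 35828) = -1*27466 = -27466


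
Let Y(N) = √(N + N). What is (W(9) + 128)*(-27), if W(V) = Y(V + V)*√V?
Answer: -3942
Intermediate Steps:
Y(N) = √2*√N (Y(N) = √(2*N) = √2*√N)
W(V) = 2*V (W(V) = (√2*√(V + V))*√V = (√2*√(2*V))*√V = (√2*(√2*√V))*√V = (2*√V)*√V = 2*V)
(W(9) + 128)*(-27) = (2*9 + 128)*(-27) = (18 + 128)*(-27) = 146*(-27) = -3942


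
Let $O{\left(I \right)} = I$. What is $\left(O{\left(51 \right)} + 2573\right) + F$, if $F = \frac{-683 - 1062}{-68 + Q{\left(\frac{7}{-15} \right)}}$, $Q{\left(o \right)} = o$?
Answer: $\frac{2721023}{1027} \approx 2649.5$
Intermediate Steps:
$F = \frac{26175}{1027}$ ($F = \frac{-683 - 1062}{-68 + \frac{7}{-15}} = - \frac{1745}{-68 + 7 \left(- \frac{1}{15}\right)} = - \frac{1745}{-68 - \frac{7}{15}} = - \frac{1745}{- \frac{1027}{15}} = \left(-1745\right) \left(- \frac{15}{1027}\right) = \frac{26175}{1027} \approx 25.487$)
$\left(O{\left(51 \right)} + 2573\right) + F = \left(51 + 2573\right) + \frac{26175}{1027} = 2624 + \frac{26175}{1027} = \frac{2721023}{1027}$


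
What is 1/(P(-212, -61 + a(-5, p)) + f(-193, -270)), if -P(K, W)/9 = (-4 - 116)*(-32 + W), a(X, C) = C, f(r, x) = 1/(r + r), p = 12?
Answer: -386/33767281 ≈ -1.1431e-5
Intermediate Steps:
f(r, x) = 1/(2*r)
P(K, W) = -34560 + 1080*W (P(K, W) = -9*(-4 - 116)*(-32 + W) = -(-1080)*(-32 + W) = -9*(3840 - 120*W) = -34560 + 1080*W)
1/(P(-212, -61 + a(-5, p)) + f(-193, -270)) = 1/((-34560 + 1080*(-61 + 12)) + (½)/(-193)) = 1/((-34560 + 1080*(-49)) + (½)*(-1/193)) = 1/((-34560 - 52920) - 1/386) = 1/(-87480 - 1/386) = 1/(-33767281/386) = -386/33767281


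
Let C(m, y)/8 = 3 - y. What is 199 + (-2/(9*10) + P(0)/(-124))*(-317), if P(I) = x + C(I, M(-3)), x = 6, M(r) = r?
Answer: 960019/2790 ≈ 344.09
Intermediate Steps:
C(m, y) = 24 - 8*y (C(m, y) = 8*(3 - y) = 24 - 8*y)
P(I) = 54 (P(I) = 6 + (24 - 8*(-3)) = 6 + (24 + 24) = 6 + 48 = 54)
199 + (-2/(9*10) + P(0)/(-124))*(-317) = 199 + (-2/(9*10) + 54/(-124))*(-317) = 199 + (-2/90 + 54*(-1/124))*(-317) = 199 + (-2*1/90 - 27/62)*(-317) = 199 + (-1/45 - 27/62)*(-317) = 199 - 1277/2790*(-317) = 199 + 404809/2790 = 960019/2790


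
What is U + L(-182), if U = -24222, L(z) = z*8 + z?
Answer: -25860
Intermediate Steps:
L(z) = 9*z (L(z) = 8*z + z = 9*z)
U + L(-182) = -24222 + 9*(-182) = -24222 - 1638 = -25860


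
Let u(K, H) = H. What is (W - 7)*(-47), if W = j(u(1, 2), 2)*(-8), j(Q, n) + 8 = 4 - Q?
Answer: -1927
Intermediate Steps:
j(Q, n) = -4 - Q (j(Q, n) = -8 + (4 - Q) = -4 - Q)
W = 48 (W = (-4 - 1*2)*(-8) = (-4 - 2)*(-8) = -6*(-8) = 48)
(W - 7)*(-47) = (48 - 7)*(-47) = 41*(-47) = -1927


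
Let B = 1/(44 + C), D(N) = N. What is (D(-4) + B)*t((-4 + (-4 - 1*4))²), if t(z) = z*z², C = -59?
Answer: -60715008/5 ≈ -1.2143e+7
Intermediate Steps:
t(z) = z³
B = -1/15 (B = 1/(44 - 59) = 1/(-15) = -1/15 ≈ -0.066667)
(D(-4) + B)*t((-4 + (-4 - 1*4))²) = (-4 - 1/15)*((-4 + (-4 - 1*4))²)³ = -61*(-4 + (-4 - 4))⁶/15 = -61*(-4 - 8)⁶/15 = -61*((-12)²)³/15 = -61/15*144³ = -61/15*2985984 = -60715008/5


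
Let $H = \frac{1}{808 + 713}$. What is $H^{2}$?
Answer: $\frac{1}{2313441} \approx 4.3226 \cdot 10^{-7}$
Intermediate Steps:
$H = \frac{1}{1521} \approx 0.00065746$
$H^{2} = \left(\frac{1}{1521}\right)^{2} = \frac{1}{2313441}$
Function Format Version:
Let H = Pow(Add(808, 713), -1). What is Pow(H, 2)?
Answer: Rational(1, 2313441) ≈ 4.3226e-7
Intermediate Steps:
H = Rational(1, 1521) (H = Pow(1521, -1) = Rational(1, 1521) ≈ 0.00065746)
Pow(H, 2) = Pow(Rational(1, 1521), 2) = Rational(1, 2313441)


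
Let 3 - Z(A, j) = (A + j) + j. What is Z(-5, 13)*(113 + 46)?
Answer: -2862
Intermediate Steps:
Z(A, j) = 3 - A - 2*j (Z(A, j) = 3 - ((A + j) + j) = 3 - (A + 2*j) = 3 + (-A - 2*j) = 3 - A - 2*j)
Z(-5, 13)*(113 + 46) = (3 - 1*(-5) - 2*13)*(113 + 46) = (3 + 5 - 26)*159 = -18*159 = -2862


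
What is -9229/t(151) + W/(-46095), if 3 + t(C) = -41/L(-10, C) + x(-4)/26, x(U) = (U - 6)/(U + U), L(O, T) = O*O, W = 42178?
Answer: 1105699285102/402916395 ≈ 2744.2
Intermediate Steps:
L(O, T) = O²
x(U) = (-6 + U)/(2*U) (x(U) = (-6 + U)/((2*U)) = (-6 + U)*(1/(2*U)) = (-6 + U)/(2*U))
t(C) = -8741/2600 (t(C) = -3 + (-41/((-10)²) + ((½)*(-6 - 4)/(-4))/26) = -3 + (-41/100 + ((½)*(-¼)*(-10))*(1/26)) = -3 + (-41*1/100 + (5/4)*(1/26)) = -3 + (-41/100 + 5/104) = -3 - 941/2600 = -8741/2600)
-9229/t(151) + W/(-46095) = -9229/(-8741/2600) + 42178/(-46095) = -9229*(-2600/8741) + 42178*(-1/46095) = 23995400/8741 - 42178/46095 = 1105699285102/402916395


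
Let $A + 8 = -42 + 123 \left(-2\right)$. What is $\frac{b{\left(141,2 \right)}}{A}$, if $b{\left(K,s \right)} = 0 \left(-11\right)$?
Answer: $0$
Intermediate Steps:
$b{\left(K,s \right)} = 0$
$A = -296$ ($A = -8 + \left(-42 + 123 \left(-2\right)\right) = -8 - 288 = -296$)
$\frac{b{\left(141,2 \right)}}{A} = \frac{0}{-296} = 0 \left(- \frac{1}{296}\right) = 0$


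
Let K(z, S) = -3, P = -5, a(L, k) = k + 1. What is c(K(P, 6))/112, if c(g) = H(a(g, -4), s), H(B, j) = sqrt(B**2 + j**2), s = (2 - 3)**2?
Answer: sqrt(10)/112 ≈ 0.028235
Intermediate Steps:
a(L, k) = 1 + k
s = 1 (s = (-1)**2 = 1)
c(g) = sqrt(10) (c(g) = sqrt((1 - 4)**2 + 1**2) = sqrt((-3)**2 + 1) = sqrt(9 + 1) = sqrt(10))
c(K(P, 6))/112 = sqrt(10)/112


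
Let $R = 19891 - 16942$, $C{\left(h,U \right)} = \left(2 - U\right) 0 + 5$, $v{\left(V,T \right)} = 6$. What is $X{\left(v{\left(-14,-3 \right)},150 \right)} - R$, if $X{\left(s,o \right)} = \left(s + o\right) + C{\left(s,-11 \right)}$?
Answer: $-2788$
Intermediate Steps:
$C{\left(h,U \right)} = 5$ ($C{\left(h,U \right)} = 0 + 5 = 5$)
$X{\left(s,o \right)} = 5 + o + s$ ($X{\left(s,o \right)} = \left(s + o\right) + 5 = \left(o + s\right) + 5 = 5 + o + s$)
$R = 2949$ ($R = 19891 - 16942 = 2949$)
$X{\left(v{\left(-14,-3 \right)},150 \right)} - R = \left(5 + 150 + 6\right) - 2949 = 161 - 2949 = -2788$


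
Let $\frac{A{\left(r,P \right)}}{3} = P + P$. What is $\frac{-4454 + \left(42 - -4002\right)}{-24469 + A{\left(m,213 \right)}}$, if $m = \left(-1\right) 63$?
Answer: $\frac{410}{23191} \approx 0.017679$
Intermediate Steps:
$m = -63$
$A{\left(r,P \right)} = 6 P$ ($A{\left(r,P \right)} = 3 \left(P + P\right) = 3 \cdot 2 P = 6 P$)
$\frac{-4454 + \left(42 - -4002\right)}{-24469 + A{\left(m,213 \right)}} = \frac{-4454 + \left(42 - -4002\right)}{-24469 + 6 \cdot 213} = \frac{-4454 + \left(42 + 4002\right)}{-24469 + 1278} = \frac{-4454 + 4044}{-23191} = \left(-410\right) \left(- \frac{1}{23191}\right) = \frac{410}{23191}$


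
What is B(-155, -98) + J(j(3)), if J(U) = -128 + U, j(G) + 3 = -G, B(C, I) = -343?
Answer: -477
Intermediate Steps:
j(G) = -3 - G
B(-155, -98) + J(j(3)) = -343 + (-128 + (-3 - 1*3)) = -343 + (-128 + (-3 - 3)) = -343 + (-128 - 6) = -343 - 134 = -477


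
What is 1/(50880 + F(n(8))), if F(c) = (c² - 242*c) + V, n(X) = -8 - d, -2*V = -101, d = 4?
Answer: 2/107957 ≈ 1.8526e-5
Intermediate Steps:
V = 101/2 (V = -½*(-101) = 101/2 ≈ 50.500)
n(X) = -12 (n(X) = -8 - 1*4 = -8 - 4 = -12)
F(c) = 101/2 + c² - 242*c (F(c) = (c² - 242*c) + 101/2 = 101/2 + c² - 242*c)
1/(50880 + F(n(8))) = 1/(50880 + (101/2 + (-12)² - 242*(-12))) = 1/(50880 + (101/2 + 144 + 2904)) = 1/(50880 + 6197/2) = 1/(107957/2) = 2/107957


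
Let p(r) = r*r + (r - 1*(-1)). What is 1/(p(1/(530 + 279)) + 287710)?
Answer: 654481/188301383801 ≈ 3.4757e-6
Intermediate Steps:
p(r) = 1 + r + r² (p(r) = r² + (r + 1) = r² + (1 + r) = 1 + r + r²)
1/(p(1/(530 + 279)) + 287710) = 1/((1 + 1/(530 + 279) + (1/(530 + 279))²) + 287710) = 1/((1 + 1/809 + (1/809)²) + 287710) = 1/((1 + 1/809 + 1/654481) + 287710) = 1/(655291/654481 + 287710) = 1/(188301383801/654481) = 654481/188301383801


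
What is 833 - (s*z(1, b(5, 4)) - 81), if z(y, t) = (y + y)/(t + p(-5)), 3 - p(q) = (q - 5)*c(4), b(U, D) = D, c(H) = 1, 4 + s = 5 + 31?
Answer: 15474/17 ≈ 910.24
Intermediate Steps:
s = 32 (s = -4 + (5 + 31) = -4 + 36 = 32)
p(q) = 8 - q (p(q) = 3 - (q - 5) = 3 - (-5 + q) = 3 + (5 - q) = 8 - q)
z(y, t) = 2*y/(13 + t) (z(y, t) = (y + y)/(t + (8 - 1*(-5))) = (2*y)/(t + (8 + 5)) = (2*y)/(t + 13) = (2*y)/(13 + t) = 2*y/(13 + t))
833 - (s*z(1, b(5, 4)) - 81) = 833 - (32*(2*1/(13 + 4)) - 81) = 833 - (32*(2*1/17) - 81) = 833 - (32*(2*1*(1/17)) - 81) = 833 - (32*(2/17) - 81) = 833 - (64/17 - 81) = 833 - 1*(-1313/17) = 833 + 1313/17 = 15474/17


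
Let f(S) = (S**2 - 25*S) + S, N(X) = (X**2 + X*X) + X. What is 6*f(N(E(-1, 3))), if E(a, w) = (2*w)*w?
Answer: 2565432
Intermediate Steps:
E(a, w) = 2*w**2
N(X) = X + 2*X**2 (N(X) = (X**2 + X**2) + X = 2*X**2 + X = X + 2*X**2)
f(S) = S**2 - 24*S
6*f(N(E(-1, 3))) = 6*(((2*3**2)*(1 + 2*(2*3**2)))*(-24 + (2*3**2)*(1 + 2*(2*3**2)))) = 6*(((2*9)*(1 + 2*(2*9)))*(-24 + (2*9)*(1 + 2*(2*9)))) = 6*((18*(1 + 2*18))*(-24 + 18*(1 + 2*18))) = 6*((18*(1 + 36))*(-24 + 18*(1 + 36))) = 6*((18*37)*(-24 + 18*37)) = 6*(666*(-24 + 666)) = 6*(666*642) = 6*427572 = 2565432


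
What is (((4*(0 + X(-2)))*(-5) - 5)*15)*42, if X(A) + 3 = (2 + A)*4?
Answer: 34650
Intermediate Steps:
X(A) = 5 + 4*A (X(A) = -3 + (2 + A)*4 = -3 + (8 + 4*A) = 5 + 4*A)
(((4*(0 + X(-2)))*(-5) - 5)*15)*42 = (((4*(0 + (5 + 4*(-2))))*(-5) - 5)*15)*42 = (((4*(0 + (5 - 8)))*(-5) - 5)*15)*42 = (((4*(0 - 3))*(-5) - 5)*15)*42 = (((4*(-3))*(-5) - 5)*15)*42 = ((-12*(-5) - 5)*15)*42 = ((60 - 5)*15)*42 = (55*15)*42 = 825*42 = 34650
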